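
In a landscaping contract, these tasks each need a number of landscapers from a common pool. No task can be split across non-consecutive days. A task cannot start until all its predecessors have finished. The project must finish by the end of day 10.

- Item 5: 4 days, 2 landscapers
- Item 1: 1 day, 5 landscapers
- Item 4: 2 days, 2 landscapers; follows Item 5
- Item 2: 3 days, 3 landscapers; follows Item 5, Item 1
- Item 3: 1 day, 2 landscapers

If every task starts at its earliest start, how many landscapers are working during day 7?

3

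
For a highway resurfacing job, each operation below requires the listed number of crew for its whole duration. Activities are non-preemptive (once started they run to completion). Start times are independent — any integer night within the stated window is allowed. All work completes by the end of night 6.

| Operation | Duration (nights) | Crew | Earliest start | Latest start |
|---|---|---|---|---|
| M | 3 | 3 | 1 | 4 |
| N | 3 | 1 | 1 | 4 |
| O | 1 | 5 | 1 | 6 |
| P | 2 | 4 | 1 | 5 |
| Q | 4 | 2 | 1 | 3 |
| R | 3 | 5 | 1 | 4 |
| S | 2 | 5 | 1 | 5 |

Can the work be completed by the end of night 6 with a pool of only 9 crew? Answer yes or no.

no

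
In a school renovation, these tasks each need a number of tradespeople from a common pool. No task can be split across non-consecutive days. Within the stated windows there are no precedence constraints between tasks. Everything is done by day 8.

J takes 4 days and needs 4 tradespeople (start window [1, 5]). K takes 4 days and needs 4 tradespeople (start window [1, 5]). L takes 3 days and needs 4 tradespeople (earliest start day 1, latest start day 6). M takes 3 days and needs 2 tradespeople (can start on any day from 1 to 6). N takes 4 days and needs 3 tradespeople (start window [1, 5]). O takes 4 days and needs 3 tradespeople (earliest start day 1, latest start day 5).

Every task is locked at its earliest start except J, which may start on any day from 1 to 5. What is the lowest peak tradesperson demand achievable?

16

J@1: d1:20  d2:20  d3:20  d4:14  d5:0  d6:0  d7:0  d8:0 → peak 20
J@2: d1:16  d2:20  d3:20  d4:14  d5:4  d6:0  d7:0  d8:0 → peak 20
J@3: d1:16  d2:16  d3:20  d4:14  d5:4  d6:4  d7:0  d8:0 → peak 20
J@4: d1:16  d2:16  d3:16  d4:14  d5:4  d6:4  d7:4  d8:0 → peak 16
J@5: d1:16  d2:16  d3:16  d4:10  d5:4  d6:4  d7:4  d8:4 → peak 16
Best is J@4, peak 16.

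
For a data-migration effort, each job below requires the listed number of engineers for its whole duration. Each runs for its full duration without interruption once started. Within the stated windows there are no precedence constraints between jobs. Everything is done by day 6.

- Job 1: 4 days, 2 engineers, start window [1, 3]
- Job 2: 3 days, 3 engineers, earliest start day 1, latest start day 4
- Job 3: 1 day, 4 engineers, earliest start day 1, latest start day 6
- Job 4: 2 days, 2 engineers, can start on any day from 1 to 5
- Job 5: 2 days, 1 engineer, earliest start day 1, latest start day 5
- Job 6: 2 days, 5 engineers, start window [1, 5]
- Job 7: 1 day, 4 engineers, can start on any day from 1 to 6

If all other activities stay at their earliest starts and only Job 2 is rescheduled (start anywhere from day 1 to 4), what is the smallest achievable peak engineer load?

18

Job 2@1: d1:21  d2:13  d3:5  d4:2  d5:0  d6:0 → peak 21
Job 2@2: d1:18  d2:13  d3:5  d4:5  d5:0  d6:0 → peak 18
Job 2@3: d1:18  d2:10  d3:5  d4:5  d5:3  d6:0 → peak 18
Job 2@4: d1:18  d2:10  d3:2  d4:5  d5:3  d6:3 → peak 18
Best is Job 2@2, peak 18.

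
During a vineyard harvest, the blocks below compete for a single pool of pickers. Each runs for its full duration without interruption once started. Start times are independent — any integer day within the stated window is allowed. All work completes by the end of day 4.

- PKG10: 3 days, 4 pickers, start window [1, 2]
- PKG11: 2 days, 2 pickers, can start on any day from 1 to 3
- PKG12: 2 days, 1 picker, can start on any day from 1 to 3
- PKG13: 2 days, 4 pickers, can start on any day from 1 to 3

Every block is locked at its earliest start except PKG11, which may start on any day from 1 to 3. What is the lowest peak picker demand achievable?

9

PKG11@1: d1:11  d2:11  d3:4  d4:0 → peak 11
PKG11@2: d1:9  d2:11  d3:6  d4:0 → peak 11
PKG11@3: d1:9  d2:9  d3:6  d4:2 → peak 9
Best is PKG11@3, peak 9.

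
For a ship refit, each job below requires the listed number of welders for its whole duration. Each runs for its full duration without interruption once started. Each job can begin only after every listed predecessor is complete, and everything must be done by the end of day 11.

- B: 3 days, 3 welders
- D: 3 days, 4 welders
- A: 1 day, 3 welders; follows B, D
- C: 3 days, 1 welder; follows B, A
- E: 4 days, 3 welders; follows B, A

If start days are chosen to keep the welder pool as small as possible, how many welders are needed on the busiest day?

4

Early-start (B@1, D@1, A@4, C@5, E@5) gives peak 7: d1:7  d2:7  d3:7  d4:3  d5:4  d6:4  d7:4  d8:3  d9:0  d10:0  d11:0.
Shift D→4, A→7, C→8, E→8.
Schedule B@1, D@4, A@7, C@8, E@8: d1:3  d2:3  d3:3  d4:4  d5:4  d6:4  d7:3  d8:4  d9:4  d10:4  d11:3 — peak 4.
Total welder-days = 39 over 11 days ⇒ peak ≥ ⌈39/11⌉ = 4, so 4 is optimal.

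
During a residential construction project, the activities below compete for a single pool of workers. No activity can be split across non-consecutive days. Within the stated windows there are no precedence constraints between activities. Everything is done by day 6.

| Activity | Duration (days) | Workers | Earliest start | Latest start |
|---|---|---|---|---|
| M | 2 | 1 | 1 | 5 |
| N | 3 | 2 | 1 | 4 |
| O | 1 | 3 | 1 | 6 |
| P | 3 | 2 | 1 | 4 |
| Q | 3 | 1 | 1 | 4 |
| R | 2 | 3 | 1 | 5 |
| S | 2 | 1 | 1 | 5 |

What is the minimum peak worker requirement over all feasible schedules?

Early-start (M@1, N@1, O@1, P@1, Q@1, R@1, S@1) gives peak 13: d1:13  d2:10  d3:5  d4:0  d5:0  d6:0.
Shift O→4, Q→3, R→5, S→4.
Schedule M@1, N@1, O@4, P@1, Q@3, R@5, S@4: d1:5  d2:5  d3:5  d4:5  d5:5  d6:3 — peak 5.
Total worker-days = 28 over 6 days ⇒ peak ≥ ⌈28/6⌉ = 5, so 5 is optimal.

5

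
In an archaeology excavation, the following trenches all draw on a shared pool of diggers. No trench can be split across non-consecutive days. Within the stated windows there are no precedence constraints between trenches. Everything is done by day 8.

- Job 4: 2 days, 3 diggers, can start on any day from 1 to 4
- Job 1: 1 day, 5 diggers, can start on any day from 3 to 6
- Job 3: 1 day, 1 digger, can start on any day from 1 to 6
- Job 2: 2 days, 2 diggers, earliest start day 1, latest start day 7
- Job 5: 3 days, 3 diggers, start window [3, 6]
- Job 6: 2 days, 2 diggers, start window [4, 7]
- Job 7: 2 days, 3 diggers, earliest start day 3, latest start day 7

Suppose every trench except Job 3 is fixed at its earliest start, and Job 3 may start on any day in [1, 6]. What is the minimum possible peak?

11

Job 3@1: d1:6  d2:5  d3:11  d4:8  d5:5  d6:0  d7:0  d8:0 → peak 11
Job 3@2: d1:5  d2:6  d3:11  d4:8  d5:5  d6:0  d7:0  d8:0 → peak 11
Job 3@3: d1:5  d2:5  d3:12  d4:8  d5:5  d6:0  d7:0  d8:0 → peak 12
Job 3@4: d1:5  d2:5  d3:11  d4:9  d5:5  d6:0  d7:0  d8:0 → peak 11
Job 3@5: d1:5  d2:5  d3:11  d4:8  d5:6  d6:0  d7:0  d8:0 → peak 11
Job 3@6: d1:5  d2:5  d3:11  d4:8  d5:5  d6:1  d7:0  d8:0 → peak 11
Best is Job 3@1, peak 11.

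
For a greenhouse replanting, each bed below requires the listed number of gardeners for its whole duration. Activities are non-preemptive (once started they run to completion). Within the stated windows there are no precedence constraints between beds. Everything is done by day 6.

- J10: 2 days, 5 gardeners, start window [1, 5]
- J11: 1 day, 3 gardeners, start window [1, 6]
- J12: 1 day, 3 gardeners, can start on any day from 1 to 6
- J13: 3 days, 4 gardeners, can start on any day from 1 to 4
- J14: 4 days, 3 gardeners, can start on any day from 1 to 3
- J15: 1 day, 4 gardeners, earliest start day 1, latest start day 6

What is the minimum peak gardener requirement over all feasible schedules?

Early-start (J10@1, J11@1, J12@1, J13@1, J14@1, J15@1) gives peak 22: d1:22  d2:12  d3:7  d4:3  d5:0  d6:0.
Shift J12→2, J13→3, J14→3, J15→6.
Schedule J10@1, J11@1, J12@2, J13@3, J14@3, J15@6: d1:8  d2:8  d3:7  d4:7  d5:7  d6:7 — peak 8.
Total gardener-days = 44 over 6 days ⇒ peak ≥ ⌈44/6⌉ = 8, so 8 is optimal.

8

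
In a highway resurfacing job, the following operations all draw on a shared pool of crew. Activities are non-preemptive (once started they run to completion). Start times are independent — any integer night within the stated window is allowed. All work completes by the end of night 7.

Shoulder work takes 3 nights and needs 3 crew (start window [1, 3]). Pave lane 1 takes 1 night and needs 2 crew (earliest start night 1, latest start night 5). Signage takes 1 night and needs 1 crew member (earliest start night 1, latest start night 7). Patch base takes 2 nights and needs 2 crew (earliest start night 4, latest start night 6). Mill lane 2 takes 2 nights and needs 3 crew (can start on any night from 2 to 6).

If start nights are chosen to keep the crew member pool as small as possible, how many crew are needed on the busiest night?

Early-start (Shoulder work@1, Pave lane 1@1, Signage@1, Patch base@4, Mill lane 2@2) gives peak 6: n1:6  n2:6  n3:6  n4:2  n5:2  n6:0  n7:0.
Shift Pave lane 1→4, Mill lane 2→6.
Schedule Shoulder work@1, Pave lane 1@4, Signage@1, Patch base@4, Mill lane 2@6: n1:4  n2:3  n3:3  n4:4  n5:2  n6:3  n7:3 — peak 4.
Total crew member-nights = 22 over 7 nights ⇒ peak ≥ ⌈22/7⌉ = 4, so 4 is optimal.

4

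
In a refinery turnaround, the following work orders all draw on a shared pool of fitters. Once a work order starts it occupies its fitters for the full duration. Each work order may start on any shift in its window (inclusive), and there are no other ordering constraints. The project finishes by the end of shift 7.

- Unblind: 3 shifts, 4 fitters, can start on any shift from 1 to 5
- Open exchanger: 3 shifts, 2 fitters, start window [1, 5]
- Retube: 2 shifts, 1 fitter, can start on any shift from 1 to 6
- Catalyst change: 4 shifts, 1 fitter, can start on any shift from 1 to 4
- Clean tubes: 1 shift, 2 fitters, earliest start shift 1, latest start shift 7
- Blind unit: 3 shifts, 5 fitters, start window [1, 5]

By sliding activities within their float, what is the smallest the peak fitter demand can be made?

7

Early-start (Unblind@1, Open exchanger@1, Retube@1, Catalyst change@1, Clean tubes@1, Blind unit@1) gives peak 15: s1:15  s2:13  s3:12  s4:1  s5:0  s6:0  s7:0.
Shift Catalyst change→3, Clean tubes→4, Blind unit→5.
Schedule Unblind@1, Open exchanger@1, Retube@1, Catalyst change@3, Clean tubes@4, Blind unit@5: s1:7  s2:7  s3:7  s4:3  s5:6  s6:6  s7:5 — peak 7.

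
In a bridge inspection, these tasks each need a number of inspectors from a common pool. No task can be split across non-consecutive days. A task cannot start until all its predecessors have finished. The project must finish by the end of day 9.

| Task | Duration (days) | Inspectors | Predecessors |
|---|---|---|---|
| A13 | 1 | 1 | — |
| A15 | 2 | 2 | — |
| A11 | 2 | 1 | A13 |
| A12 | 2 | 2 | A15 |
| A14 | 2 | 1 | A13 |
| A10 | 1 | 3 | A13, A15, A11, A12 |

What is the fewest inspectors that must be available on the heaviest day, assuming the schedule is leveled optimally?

Early-start (A13@1, A15@1, A11@2, A12@3, A14@2, A10@5) gives peak 4: d1:3  d2:4  d3:4  d4:2  d5:3  d6:0  d7:0  d8:0  d9:0.
Shift A14→4, A10→6.
Schedule A13@1, A15@1, A11@2, A12@3, A14@4, A10@6: d1:3  d2:3  d3:3  d4:3  d5:1  d6:3  d7:0  d8:0  d9:0 — peak 3.

3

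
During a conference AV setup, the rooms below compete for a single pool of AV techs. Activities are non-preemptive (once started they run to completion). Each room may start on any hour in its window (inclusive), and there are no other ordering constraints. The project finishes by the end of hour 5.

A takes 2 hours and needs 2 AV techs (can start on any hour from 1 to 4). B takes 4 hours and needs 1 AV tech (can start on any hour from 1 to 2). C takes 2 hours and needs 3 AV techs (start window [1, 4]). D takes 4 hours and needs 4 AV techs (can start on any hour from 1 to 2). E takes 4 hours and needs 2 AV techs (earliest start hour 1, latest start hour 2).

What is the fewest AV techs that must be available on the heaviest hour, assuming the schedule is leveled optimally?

Early-start (A@1, B@1, C@1, D@1, E@1) gives peak 12: h1:12  h2:12  h3:7  h4:7  h5:0.
Shift C→3.
Schedule A@1, B@1, C@3, D@1, E@1: h1:9  h2:9  h3:10  h4:10  h5:0 — peak 10.

10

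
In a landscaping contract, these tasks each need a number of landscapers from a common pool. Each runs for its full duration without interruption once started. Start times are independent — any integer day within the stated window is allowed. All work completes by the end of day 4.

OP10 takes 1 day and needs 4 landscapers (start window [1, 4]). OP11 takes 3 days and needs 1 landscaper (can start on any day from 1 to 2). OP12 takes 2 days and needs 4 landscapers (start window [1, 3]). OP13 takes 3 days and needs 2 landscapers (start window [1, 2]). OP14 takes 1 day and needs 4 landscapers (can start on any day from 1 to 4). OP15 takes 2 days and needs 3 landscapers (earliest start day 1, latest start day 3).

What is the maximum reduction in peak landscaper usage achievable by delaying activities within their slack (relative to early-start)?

Early-start peak: d1:18  d2:10  d3:3  d4:0 ⇒ 18.
Leveled (OP10@1, OP11@1, OP12@1, OP13@2, OP14@4, OP15@3): d1:9  d2:7  d3:6  d4:9 ⇒ 9.
Reduction 18 − 9 = 9.

9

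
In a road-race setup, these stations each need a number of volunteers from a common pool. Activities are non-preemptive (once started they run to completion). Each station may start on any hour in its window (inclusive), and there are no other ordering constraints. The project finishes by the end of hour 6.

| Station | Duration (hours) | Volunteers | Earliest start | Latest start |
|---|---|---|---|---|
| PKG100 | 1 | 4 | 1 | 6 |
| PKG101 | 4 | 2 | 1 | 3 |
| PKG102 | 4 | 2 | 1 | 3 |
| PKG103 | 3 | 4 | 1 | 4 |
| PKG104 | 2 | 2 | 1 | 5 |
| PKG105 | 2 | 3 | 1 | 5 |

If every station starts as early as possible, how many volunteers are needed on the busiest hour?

Early-start schedule: PKG100@1, PKG101@1, PKG102@1, PKG103@1, PKG104@1, PKG105@1.
Load per hour: hour 1: 17, hour 2: 13, hour 3: 8, hour 4: 4, hour 5: 0, hour 6: 0.
Peak is 17.

17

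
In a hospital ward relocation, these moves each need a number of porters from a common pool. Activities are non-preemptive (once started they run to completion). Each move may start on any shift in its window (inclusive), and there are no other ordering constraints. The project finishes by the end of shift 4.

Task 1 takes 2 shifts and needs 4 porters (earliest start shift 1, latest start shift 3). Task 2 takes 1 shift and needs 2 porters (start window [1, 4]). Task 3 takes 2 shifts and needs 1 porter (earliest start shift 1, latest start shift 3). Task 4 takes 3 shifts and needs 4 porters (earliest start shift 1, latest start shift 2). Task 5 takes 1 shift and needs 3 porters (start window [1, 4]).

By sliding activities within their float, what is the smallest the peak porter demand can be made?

8

Early-start (Task 1@1, Task 2@1, Task 3@1, Task 4@1, Task 5@1) gives peak 14: s1:14  s2:9  s3:4  s4:0.
Shift Task 3→3, Task 4→2, Task 5→3.
Schedule Task 1@1, Task 2@1, Task 3@3, Task 4@2, Task 5@3: s1:6  s2:8  s3:8  s4:5 — peak 8.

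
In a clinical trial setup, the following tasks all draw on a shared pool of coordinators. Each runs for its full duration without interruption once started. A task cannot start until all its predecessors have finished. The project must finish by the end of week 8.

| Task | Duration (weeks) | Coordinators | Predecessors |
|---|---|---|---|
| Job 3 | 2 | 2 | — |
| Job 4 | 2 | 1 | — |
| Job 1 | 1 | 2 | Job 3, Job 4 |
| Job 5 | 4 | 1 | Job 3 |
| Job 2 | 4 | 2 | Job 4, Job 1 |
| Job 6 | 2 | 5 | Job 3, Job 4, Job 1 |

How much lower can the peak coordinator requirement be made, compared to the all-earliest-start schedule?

1

Early-start peak: w1:3  w2:3  w3:3  w4:8  w5:8  w6:3  w7:2  w8:0 ⇒ 8.
Leveled (Job 3@1, Job 4@1, Job 1@3, Job 5@3, Job 2@4, Job 6@7): w1:3  w2:3  w3:3  w4:3  w5:3  w6:3  w7:7  w8:5 ⇒ 7.
Reduction 8 − 7 = 1.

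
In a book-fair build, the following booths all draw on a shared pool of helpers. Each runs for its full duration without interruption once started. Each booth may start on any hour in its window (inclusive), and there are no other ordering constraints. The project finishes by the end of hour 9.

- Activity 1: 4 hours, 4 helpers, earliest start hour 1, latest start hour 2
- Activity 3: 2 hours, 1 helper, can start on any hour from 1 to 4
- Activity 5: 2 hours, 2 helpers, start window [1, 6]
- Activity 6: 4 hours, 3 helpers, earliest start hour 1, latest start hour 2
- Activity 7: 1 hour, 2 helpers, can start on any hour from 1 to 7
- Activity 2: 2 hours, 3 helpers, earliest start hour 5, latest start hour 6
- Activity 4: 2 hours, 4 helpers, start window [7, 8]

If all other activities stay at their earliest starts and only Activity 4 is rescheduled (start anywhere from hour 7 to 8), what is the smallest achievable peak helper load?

Activity 4@7: h1:12  h2:10  h3:7  h4:7  h5:3  h6:3  h7:4  h8:4  h9:0 → peak 12
Activity 4@8: h1:12  h2:10  h3:7  h4:7  h5:3  h6:3  h7:0  h8:4  h9:4 → peak 12
Best is Activity 4@7, peak 12.

12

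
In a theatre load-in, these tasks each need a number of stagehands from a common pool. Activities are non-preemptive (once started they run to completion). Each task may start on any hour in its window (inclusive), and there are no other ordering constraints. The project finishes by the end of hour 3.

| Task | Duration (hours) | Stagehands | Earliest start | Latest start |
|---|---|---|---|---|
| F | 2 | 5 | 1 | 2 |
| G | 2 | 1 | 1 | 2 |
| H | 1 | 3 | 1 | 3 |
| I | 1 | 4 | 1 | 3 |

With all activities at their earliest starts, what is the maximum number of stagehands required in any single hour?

Early-start schedule: F@1, G@1, H@1, I@1.
Load per hour: hour 1: 13, hour 2: 6, hour 3: 0.
Peak is 13.

13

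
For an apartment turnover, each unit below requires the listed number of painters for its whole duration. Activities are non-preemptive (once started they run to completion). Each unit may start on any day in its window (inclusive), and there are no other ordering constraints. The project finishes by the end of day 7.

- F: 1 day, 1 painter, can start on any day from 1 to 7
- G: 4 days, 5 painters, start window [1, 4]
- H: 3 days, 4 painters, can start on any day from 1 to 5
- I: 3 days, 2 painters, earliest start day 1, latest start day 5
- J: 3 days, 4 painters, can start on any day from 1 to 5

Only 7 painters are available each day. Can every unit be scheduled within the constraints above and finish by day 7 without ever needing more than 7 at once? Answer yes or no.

Total painter-days = 51; over 7 days the average is 51/7 > 7, so some day must exceed 7.

no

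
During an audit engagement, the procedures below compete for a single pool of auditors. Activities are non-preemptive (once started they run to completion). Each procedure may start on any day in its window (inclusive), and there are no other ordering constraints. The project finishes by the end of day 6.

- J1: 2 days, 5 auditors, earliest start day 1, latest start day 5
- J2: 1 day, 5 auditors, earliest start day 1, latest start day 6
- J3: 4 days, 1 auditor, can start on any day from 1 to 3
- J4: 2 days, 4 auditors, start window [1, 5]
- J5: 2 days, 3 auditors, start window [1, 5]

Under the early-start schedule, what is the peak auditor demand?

18

Early-start schedule: J1@1, J2@1, J3@1, J4@1, J5@1.
Load per day: day 1: 18, day 2: 13, day 3: 1, day 4: 1, day 5: 0, day 6: 0.
Peak is 18.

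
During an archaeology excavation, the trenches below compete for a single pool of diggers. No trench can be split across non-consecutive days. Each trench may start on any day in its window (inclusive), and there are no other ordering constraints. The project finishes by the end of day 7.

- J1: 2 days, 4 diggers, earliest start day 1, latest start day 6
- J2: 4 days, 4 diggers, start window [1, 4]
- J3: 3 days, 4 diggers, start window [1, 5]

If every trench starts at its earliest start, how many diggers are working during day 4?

4

At early start, day 4 has: J2.
Demand: 4 = 4.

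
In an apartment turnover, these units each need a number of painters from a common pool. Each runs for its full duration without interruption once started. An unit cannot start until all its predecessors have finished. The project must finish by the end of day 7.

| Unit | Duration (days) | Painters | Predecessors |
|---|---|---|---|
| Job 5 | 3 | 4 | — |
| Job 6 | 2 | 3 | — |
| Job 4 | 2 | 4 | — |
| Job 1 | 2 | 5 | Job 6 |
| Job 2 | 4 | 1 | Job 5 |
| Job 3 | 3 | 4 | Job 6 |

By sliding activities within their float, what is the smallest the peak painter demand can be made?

9

Early-start (Job 5@1, Job 6@1, Job 4@1, Job 1@3, Job 2@4, Job 3@3) gives peak 13: d1:11  d2:11  d3:13  d4:10  d5:5  d6:1  d7:1.
Shift Job 4→4, Job 1→6.
Schedule Job 5@1, Job 6@1, Job 4@4, Job 1@6, Job 2@4, Job 3@3: d1:7  d2:7  d3:8  d4:9  d5:9  d6:6  d7:6 — peak 9.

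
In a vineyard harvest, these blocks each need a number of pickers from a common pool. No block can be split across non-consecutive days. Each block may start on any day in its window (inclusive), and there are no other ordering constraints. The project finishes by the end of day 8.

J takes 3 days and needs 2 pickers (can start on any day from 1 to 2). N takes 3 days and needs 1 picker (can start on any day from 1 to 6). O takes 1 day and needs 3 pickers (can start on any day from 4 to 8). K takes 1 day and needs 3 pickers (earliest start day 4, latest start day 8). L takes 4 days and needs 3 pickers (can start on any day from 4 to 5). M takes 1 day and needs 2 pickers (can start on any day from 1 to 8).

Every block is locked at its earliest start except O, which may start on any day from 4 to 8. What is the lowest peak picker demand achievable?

6

O@4: d1:5  d2:3  d3:3  d4:9  d5:3  d6:3  d7:3  d8:0 → peak 9
O@5: d1:5  d2:3  d3:3  d4:6  d5:6  d6:3  d7:3  d8:0 → peak 6
O@6: d1:5  d2:3  d3:3  d4:6  d5:3  d6:6  d7:3  d8:0 → peak 6
O@7: d1:5  d2:3  d3:3  d4:6  d5:3  d6:3  d7:6  d8:0 → peak 6
O@8: d1:5  d2:3  d3:3  d4:6  d5:3  d6:3  d7:3  d8:3 → peak 6
Best is O@5, peak 6.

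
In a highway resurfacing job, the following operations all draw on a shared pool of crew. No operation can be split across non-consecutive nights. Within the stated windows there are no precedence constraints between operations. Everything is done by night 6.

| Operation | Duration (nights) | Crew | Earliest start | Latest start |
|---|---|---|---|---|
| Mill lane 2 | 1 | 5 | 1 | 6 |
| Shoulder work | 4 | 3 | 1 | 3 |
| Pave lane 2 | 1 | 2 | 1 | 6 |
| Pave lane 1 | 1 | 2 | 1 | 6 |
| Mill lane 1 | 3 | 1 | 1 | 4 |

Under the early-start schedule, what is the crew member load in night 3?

4

At early start, night 3 has: Shoulder work, Mill lane 1.
Demand: 3 + 1 = 4.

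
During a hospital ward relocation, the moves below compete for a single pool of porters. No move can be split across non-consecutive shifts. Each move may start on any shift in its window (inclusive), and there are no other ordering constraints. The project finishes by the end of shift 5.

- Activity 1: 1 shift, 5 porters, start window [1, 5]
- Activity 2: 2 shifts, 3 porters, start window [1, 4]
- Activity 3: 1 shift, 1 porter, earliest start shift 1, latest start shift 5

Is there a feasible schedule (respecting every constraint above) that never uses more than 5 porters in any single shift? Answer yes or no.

yes

Schedule Activity 1@1, Activity 2@2, Activity 3@2: s1:5  s2:4  s3:3  s4:0  s5:0 — peak 5 ≤ 5.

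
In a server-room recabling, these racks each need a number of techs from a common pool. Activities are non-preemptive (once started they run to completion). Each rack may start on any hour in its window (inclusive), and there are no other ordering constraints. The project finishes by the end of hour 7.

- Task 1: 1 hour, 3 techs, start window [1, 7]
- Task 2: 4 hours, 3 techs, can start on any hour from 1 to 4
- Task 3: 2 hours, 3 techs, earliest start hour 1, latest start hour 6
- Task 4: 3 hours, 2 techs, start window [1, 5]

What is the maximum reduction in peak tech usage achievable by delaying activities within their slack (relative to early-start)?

6

Early-start peak: h1:11  h2:8  h3:5  h4:3  h5:0  h6:0  h7:0 ⇒ 11.
Leveled (Task 1@1, Task 2@2, Task 3@6, Task 4@1): h1:5  h2:5  h3:5  h4:3  h5:3  h6:3  h7:3 ⇒ 5.
Reduction 11 − 5 = 6.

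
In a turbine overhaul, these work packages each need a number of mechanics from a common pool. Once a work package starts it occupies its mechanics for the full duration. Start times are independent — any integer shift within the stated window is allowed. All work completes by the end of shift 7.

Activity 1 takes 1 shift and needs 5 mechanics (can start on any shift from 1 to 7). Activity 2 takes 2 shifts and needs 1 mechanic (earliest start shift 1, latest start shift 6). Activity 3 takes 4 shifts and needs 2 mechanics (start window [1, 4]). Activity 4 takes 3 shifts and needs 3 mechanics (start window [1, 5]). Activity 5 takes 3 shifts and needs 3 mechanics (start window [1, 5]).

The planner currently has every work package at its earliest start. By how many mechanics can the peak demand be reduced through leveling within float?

Early-start peak: s1:14  s2:9  s3:8  s4:2  s5:0  s6:0  s7:0 ⇒ 14.
Leveled (Activity 1@1, Activity 2@2, Activity 3@4, Activity 4@2, Activity 5@5): s1:5  s2:4  s3:4  s4:5  s5:5  s6:5  s7:5 ⇒ 5.
Reduction 14 − 5 = 9.

9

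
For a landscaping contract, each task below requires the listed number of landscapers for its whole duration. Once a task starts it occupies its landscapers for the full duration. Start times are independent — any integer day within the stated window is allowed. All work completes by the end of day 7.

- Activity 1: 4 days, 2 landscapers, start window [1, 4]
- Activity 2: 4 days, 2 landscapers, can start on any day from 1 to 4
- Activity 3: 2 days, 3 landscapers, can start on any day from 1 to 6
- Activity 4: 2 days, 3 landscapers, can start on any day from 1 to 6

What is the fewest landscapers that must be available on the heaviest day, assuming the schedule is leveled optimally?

5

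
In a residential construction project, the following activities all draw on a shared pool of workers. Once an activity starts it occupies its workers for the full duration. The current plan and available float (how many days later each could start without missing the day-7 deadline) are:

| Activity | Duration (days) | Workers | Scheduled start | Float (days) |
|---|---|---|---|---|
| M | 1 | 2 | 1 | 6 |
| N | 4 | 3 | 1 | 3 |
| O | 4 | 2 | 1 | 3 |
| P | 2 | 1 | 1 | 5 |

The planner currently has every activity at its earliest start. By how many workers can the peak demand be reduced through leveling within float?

3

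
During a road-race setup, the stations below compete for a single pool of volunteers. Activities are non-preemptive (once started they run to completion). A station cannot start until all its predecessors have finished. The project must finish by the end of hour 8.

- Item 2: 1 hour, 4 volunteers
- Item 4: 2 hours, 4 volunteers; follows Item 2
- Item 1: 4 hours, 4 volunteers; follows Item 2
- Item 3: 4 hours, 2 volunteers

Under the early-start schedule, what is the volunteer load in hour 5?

4

At early start, hour 5 has: Item 1.
Demand: 4 = 4.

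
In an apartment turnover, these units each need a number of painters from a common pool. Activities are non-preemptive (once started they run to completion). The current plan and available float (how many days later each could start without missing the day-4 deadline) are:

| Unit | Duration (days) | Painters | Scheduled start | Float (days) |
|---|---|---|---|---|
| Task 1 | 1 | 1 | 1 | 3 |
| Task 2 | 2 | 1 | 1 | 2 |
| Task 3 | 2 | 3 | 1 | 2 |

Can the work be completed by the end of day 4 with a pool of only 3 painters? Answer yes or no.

yes

Schedule Task 1@1, Task 2@1, Task 3@3: d1:2  d2:1  d3:3  d4:3 — peak 3 ≤ 3.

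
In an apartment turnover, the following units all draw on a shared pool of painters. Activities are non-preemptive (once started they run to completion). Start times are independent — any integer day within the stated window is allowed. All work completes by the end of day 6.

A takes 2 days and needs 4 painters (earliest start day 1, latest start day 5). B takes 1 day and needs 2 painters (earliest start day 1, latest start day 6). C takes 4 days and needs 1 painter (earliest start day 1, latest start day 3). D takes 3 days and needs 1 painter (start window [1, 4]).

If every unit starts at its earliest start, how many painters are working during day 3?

At early start, day 3 has: C, D.
Demand: 1 + 1 = 2.

2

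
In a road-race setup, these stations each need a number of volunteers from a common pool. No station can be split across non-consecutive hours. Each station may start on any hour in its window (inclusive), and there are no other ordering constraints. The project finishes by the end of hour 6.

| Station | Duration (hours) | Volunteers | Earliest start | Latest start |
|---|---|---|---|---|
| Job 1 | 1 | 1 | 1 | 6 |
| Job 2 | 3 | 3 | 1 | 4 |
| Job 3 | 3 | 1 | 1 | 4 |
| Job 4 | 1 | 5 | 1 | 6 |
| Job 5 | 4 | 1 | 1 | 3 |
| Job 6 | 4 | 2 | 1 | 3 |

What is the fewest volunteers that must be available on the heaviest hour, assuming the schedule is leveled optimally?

6

Early-start (Job 1@1, Job 2@1, Job 3@1, Job 4@1, Job 5@1, Job 6@1) gives peak 13: h1:13  h2:7  h3:7  h4:3  h5:0  h6:0.
Shift Job 3→4, Job 4→6, Job 6→2.
Schedule Job 1@1, Job 2@1, Job 3@4, Job 4@6, Job 5@1, Job 6@2: h1:5  h2:6  h3:6  h4:4  h5:3  h6:6 — peak 6.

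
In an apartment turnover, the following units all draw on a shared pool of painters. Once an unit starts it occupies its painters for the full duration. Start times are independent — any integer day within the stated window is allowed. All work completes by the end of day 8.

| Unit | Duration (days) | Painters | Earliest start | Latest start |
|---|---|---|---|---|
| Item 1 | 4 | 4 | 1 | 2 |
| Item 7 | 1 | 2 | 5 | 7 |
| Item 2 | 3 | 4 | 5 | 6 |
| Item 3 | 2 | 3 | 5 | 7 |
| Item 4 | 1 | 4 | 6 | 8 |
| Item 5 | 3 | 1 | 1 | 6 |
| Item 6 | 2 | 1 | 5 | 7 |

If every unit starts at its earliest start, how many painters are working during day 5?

10

At early start, day 5 has: Item 7, Item 2, Item 3, Item 6.
Demand: 2 + 4 + 3 + 1 = 10.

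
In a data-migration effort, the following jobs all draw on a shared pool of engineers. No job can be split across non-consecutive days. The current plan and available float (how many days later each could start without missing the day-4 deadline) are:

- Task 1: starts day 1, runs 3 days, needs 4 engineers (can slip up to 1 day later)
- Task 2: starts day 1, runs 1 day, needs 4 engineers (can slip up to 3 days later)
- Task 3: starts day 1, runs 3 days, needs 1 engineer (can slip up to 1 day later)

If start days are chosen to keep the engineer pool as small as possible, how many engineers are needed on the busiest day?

5

Early-start (Task 1@1, Task 2@1, Task 3@1) gives peak 9: d1:9  d2:5  d3:5  d4:0.
Shift Task 2→4.
Schedule Task 1@1, Task 2@4, Task 3@1: d1:5  d2:5  d3:5  d4:4 — peak 5.
Total engineer-days = 19 over 4 days ⇒ peak ≥ ⌈19/4⌉ = 5, so 5 is optimal.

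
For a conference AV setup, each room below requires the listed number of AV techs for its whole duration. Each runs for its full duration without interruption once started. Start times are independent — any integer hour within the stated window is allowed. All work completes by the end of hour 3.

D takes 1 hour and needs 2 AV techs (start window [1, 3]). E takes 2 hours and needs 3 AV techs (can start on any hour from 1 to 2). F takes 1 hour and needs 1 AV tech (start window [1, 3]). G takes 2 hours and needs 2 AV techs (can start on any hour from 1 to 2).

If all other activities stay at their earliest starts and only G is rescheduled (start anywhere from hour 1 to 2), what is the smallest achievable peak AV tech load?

6

G@1: h1:8  h2:5  h3:0 → peak 8
G@2: h1:6  h2:5  h3:2 → peak 6
Best is G@2, peak 6.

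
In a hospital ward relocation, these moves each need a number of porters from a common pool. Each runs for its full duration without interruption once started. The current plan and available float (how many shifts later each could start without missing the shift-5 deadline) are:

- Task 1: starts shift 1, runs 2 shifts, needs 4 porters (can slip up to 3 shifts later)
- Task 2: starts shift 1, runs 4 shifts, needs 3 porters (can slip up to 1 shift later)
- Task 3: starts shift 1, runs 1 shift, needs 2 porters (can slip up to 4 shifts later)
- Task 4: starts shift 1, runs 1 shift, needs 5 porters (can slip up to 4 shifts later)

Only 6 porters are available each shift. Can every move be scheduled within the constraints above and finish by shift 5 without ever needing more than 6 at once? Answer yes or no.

no

The minimum achievable peak is 7; 6 < 7, so no feasible schedule stays within the cap.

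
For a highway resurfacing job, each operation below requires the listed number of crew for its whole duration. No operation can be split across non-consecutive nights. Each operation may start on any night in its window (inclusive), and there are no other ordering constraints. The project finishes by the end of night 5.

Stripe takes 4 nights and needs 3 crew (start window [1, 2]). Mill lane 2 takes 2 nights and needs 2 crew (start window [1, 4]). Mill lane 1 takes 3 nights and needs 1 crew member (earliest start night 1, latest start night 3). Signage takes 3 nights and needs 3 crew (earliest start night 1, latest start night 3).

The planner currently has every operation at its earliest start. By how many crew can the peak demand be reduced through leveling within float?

Early-start peak: n1:9  n2:9  n3:7  n4:3  n5:0 ⇒ 9.
Leveled (Stripe@1, Mill lane 2@1, Mill lane 1@1, Signage@3): n1:6  n2:6  n3:7  n4:6  n5:3 ⇒ 7.
Reduction 9 − 7 = 2.

2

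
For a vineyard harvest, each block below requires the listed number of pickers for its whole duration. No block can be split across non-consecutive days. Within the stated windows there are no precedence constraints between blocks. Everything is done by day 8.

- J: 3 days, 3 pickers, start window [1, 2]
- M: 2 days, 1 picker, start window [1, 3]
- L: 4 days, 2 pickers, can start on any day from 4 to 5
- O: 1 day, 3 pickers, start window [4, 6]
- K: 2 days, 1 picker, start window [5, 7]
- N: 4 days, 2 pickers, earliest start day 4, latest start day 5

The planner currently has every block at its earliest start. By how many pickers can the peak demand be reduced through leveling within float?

2

Early-start peak: d1:4  d2:4  d3:3  d4:7  d5:5  d6:5  d7:4  d8:0 ⇒ 7.
Leveled (J@1, M@1, L@4, O@4, K@5, N@5): d1:4  d2:4  d3:3  d4:5  d5:5  d6:5  d7:4  d8:2 ⇒ 5.
Reduction 7 − 5 = 2.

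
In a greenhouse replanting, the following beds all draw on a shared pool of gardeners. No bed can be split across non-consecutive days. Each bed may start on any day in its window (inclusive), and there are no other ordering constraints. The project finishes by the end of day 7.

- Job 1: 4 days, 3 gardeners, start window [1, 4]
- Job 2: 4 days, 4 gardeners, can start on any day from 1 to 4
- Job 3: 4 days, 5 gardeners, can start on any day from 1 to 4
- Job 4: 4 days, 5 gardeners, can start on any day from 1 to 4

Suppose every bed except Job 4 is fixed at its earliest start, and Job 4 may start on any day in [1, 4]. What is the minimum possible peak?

17

Job 4@1: d1:17  d2:17  d3:17  d4:17  d5:0  d6:0  d7:0 → peak 17
Job 4@2: d1:12  d2:17  d3:17  d4:17  d5:5  d6:0  d7:0 → peak 17
Job 4@3: d1:12  d2:12  d3:17  d4:17  d5:5  d6:5  d7:0 → peak 17
Job 4@4: d1:12  d2:12  d3:12  d4:17  d5:5  d6:5  d7:5 → peak 17
Best is Job 4@1, peak 17.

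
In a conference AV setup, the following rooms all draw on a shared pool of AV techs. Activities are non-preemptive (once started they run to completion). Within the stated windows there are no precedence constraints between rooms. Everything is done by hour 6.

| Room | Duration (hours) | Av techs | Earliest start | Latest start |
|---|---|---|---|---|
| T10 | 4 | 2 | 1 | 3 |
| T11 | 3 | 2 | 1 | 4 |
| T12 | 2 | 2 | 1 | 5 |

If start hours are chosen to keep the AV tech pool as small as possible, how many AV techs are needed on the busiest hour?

Early-start (T10@1, T11@1, T12@1) gives peak 6: h1:6  h2:6  h3:4  h4:2  h5:0  h6:0.
Shift T12→4.
Schedule T10@1, T11@1, T12@4: h1:4  h2:4  h3:4  h4:4  h5:2  h6:0 — peak 4.

4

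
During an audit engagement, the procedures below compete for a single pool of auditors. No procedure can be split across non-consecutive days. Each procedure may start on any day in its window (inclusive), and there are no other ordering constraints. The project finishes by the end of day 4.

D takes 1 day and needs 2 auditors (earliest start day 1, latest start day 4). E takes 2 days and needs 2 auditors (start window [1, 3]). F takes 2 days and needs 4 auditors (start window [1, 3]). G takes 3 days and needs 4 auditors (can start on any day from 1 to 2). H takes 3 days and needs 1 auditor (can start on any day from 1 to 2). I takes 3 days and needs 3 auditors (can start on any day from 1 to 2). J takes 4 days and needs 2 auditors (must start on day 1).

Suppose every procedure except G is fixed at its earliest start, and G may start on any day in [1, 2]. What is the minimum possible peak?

G@1: d1:18  d2:16  d3:10  d4:2 → peak 18
G@2: d1:14  d2:16  d3:10  d4:6 → peak 16
Best is G@2, peak 16.

16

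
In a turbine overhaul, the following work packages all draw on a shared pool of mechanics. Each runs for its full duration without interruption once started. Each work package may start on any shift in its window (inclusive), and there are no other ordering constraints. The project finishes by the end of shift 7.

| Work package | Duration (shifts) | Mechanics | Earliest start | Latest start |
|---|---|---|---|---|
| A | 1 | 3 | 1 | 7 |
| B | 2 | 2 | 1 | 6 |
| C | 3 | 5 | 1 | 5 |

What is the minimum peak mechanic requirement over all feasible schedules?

5

Early-start (A@1, B@1, C@1) gives peak 10: s1:10  s2:7  s3:5  s4:0  s5:0  s6:0  s7:0.
Shift C→3.
Schedule A@1, B@1, C@3: s1:5  s2:2  s3:5  s4:5  s5:5  s6:0  s7:0 — peak 5.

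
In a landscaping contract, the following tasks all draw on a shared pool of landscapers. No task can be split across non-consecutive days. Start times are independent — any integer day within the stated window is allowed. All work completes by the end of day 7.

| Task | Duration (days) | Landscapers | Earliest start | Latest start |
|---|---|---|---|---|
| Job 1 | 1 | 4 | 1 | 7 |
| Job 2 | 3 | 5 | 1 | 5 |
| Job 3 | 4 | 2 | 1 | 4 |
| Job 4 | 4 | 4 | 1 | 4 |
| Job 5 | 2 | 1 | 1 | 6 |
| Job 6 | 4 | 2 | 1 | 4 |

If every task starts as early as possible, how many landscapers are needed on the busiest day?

Early-start schedule: Job 1@1, Job 2@1, Job 3@1, Job 4@1, Job 5@1, Job 6@1.
Load per day: day 1: 18, day 2: 14, day 3: 13, day 4: 8, day 5: 0, day 6: 0, day 7: 0.
Peak is 18.

18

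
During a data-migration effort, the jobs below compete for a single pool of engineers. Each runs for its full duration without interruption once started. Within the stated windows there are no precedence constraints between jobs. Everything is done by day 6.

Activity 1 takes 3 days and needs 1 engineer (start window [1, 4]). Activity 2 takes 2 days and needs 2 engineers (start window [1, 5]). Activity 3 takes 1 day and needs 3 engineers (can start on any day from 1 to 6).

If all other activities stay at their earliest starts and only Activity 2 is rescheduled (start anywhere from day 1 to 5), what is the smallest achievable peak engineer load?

Activity 2@1: d1:6  d2:3  d3:1  d4:0  d5:0  d6:0 → peak 6
Activity 2@2: d1:4  d2:3  d3:3  d4:0  d5:0  d6:0 → peak 4
Activity 2@3: d1:4  d2:1  d3:3  d4:2  d5:0  d6:0 → peak 4
Activity 2@4: d1:4  d2:1  d3:1  d4:2  d5:2  d6:0 → peak 4
Activity 2@5: d1:4  d2:1  d3:1  d4:0  d5:2  d6:2 → peak 4
Best is Activity 2@2, peak 4.

4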